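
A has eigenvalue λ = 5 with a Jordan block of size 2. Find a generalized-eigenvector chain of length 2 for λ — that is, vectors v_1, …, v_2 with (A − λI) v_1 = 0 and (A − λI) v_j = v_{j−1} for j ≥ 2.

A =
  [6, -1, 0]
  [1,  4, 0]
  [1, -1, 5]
A Jordan chain for λ = 5 of length 2:
v_1 = (1, 1, 1)ᵀ
v_2 = (1, 0, 0)ᵀ

Let N = A − (5)·I. We want v_2 with N^2 v_2 = 0 but N^1 v_2 ≠ 0; then v_{j-1} := N · v_j for j = 2, …, 2.

Pick v_2 = (1, 0, 0)ᵀ.
Then v_1 = N · v_2 = (1, 1, 1)ᵀ.

Sanity check: (A − (5)·I) v_1 = (0, 0, 0)ᵀ = 0. ✓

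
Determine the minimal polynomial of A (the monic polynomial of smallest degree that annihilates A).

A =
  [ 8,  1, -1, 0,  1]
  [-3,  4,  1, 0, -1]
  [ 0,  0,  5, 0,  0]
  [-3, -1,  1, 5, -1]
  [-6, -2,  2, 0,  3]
x^2 - 10*x + 25

The characteristic polynomial is χ_A(x) = (x - 5)^5, so the eigenvalues are known. The minimal polynomial is
  m_A(x) = Π_λ (x − λ)^{k_λ}
where k_λ is the size of the *largest* Jordan block for λ (equivalently, the smallest k with (A − λI)^k v = 0 for every generalised eigenvector v of λ).

  λ = 5: largest Jordan block has size 2, contributing (x − 5)^2

So m_A(x) = (x - 5)^2 = x^2 - 10*x + 25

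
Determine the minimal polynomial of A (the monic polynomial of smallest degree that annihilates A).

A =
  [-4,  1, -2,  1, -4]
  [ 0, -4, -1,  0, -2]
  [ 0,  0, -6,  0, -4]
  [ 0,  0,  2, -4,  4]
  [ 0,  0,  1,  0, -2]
x^3 + 12*x^2 + 48*x + 64

The characteristic polynomial is χ_A(x) = (x + 4)^5, so the eigenvalues are known. The minimal polynomial is
  m_A(x) = Π_λ (x − λ)^{k_λ}
where k_λ is the size of the *largest* Jordan block for λ (equivalently, the smallest k with (A − λI)^k v = 0 for every generalised eigenvector v of λ).

  λ = -4: largest Jordan block has size 3, contributing (x + 4)^3

So m_A(x) = (x + 4)^3 = x^3 + 12*x^2 + 48*x + 64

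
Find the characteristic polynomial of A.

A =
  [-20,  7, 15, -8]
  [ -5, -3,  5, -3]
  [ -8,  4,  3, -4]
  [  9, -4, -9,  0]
x^4 + 20*x^3 + 150*x^2 + 500*x + 625

Expanding det(x·I − A) (e.g. by cofactor expansion or by noting that A is similar to its Jordan form J, which has the same characteristic polynomial as A) gives
  χ_A(x) = x^4 + 20*x^3 + 150*x^2 + 500*x + 625
which factors as (x + 5)^4. The eigenvalues (with algebraic multiplicities) are λ = -5 with multiplicity 4.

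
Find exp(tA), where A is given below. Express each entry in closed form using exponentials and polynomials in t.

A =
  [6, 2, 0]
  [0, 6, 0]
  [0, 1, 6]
e^{tA} =
  [exp(6*t), 2*t*exp(6*t), 0]
  [0, exp(6*t), 0]
  [0, t*exp(6*t), exp(6*t)]

Strategy: write A = P · J · P⁻¹ where J is a Jordan canonical form, so e^{tA} = P · e^{tJ} · P⁻¹, and e^{tJ} can be computed block-by-block.

A has Jordan form
J =
  [6, 1, 0]
  [0, 6, 0]
  [0, 0, 6]
(up to reordering of blocks).

Per-block formulas:
  For a 1×1 block at λ = 6: exp(t · [6]) = [e^(6t)].
  For a 2×2 Jordan block J_2(6): exp(t · J_2(6)) = e^(6t)·(I + t·N), where N is the 2×2 nilpotent shift.

After assembling e^{tJ} and conjugating by P, we get:

e^{tA} =
  [exp(6*t), 2*t*exp(6*t), 0]
  [0, exp(6*t), 0]
  [0, t*exp(6*t), exp(6*t)]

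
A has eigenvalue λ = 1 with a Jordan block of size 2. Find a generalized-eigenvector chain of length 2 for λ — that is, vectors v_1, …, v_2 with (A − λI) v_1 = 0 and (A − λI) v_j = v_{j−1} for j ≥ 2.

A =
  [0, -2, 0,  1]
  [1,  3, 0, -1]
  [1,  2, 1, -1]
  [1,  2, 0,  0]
A Jordan chain for λ = 1 of length 2:
v_1 = (-1, 1, 1, 1)ᵀ
v_2 = (1, 0, 0, 0)ᵀ

Let N = A − (1)·I. We want v_2 with N^2 v_2 = 0 but N^1 v_2 ≠ 0; then v_{j-1} := N · v_j for j = 2, …, 2.

Pick v_2 = (1, 0, 0, 0)ᵀ.
Then v_1 = N · v_2 = (-1, 1, 1, 1)ᵀ.

Sanity check: (A − (1)·I) v_1 = (0, 0, 0, 0)ᵀ = 0. ✓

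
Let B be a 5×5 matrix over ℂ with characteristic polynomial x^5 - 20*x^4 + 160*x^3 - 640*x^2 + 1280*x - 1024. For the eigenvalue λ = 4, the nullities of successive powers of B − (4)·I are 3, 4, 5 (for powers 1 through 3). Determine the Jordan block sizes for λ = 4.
Block sizes for λ = 4: [3, 1, 1]

From the dimensions of kernels of powers, the number of Jordan blocks of size at least j is d_j − d_{j−1} where d_j = dim ker(N^j) (with d_0 = 0). Computing the differences gives [3, 1, 1].
The number of blocks of size exactly k is (#blocks of size ≥ k) − (#blocks of size ≥ k + 1), so the partition is: 2 block(s) of size 1, 1 block(s) of size 3.
In nonincreasing order the block sizes are [3, 1, 1].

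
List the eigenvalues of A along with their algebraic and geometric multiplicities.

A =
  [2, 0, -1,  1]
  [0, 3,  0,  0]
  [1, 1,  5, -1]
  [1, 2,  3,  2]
λ = 3: alg = 4, geom = 2

Step 1 — factor the characteristic polynomial to read off the algebraic multiplicities:
  χ_A(x) = (x - 3)^4

Step 2 — compute geometric multiplicities via the rank-nullity identity g(λ) = n − rank(A − λI):
  rank(A − (3)·I) = 2, so dim ker(A − (3)·I) = n − 2 = 2

Summary:
  λ = 3: algebraic multiplicity = 4, geometric multiplicity = 2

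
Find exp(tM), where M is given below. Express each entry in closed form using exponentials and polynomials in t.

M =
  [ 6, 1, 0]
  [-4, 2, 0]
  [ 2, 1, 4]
e^{tM} =
  [2*t*exp(4*t) + exp(4*t), t*exp(4*t), 0]
  [-4*t*exp(4*t), -2*t*exp(4*t) + exp(4*t), 0]
  [2*t*exp(4*t), t*exp(4*t), exp(4*t)]

Strategy: write M = P · J · P⁻¹ where J is a Jordan canonical form, so e^{tM} = P · e^{tJ} · P⁻¹, and e^{tJ} can be computed block-by-block.

M has Jordan form
J =
  [4, 1, 0]
  [0, 4, 0]
  [0, 0, 4]
(up to reordering of blocks).

Per-block formulas:
  For a 2×2 Jordan block J_2(4): exp(t · J_2(4)) = e^(4t)·(I + t·N), where N is the 2×2 nilpotent shift.
  For a 1×1 block at λ = 4: exp(t · [4]) = [e^(4t)].

After assembling e^{tJ} and conjugating by P, we get:

e^{tM} =
  [2*t*exp(4*t) + exp(4*t), t*exp(4*t), 0]
  [-4*t*exp(4*t), -2*t*exp(4*t) + exp(4*t), 0]
  [2*t*exp(4*t), t*exp(4*t), exp(4*t)]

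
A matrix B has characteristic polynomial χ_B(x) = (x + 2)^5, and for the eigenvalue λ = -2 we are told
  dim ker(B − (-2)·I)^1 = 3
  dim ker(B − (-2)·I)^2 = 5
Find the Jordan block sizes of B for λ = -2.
Block sizes for λ = -2: [2, 2, 1]

From the dimensions of kernels of powers, the number of Jordan blocks of size at least j is d_j − d_{j−1} where d_j = dim ker(N^j) (with d_0 = 0). Computing the differences gives [3, 2].
The number of blocks of size exactly k is (#blocks of size ≥ k) − (#blocks of size ≥ k + 1), so the partition is: 1 block(s) of size 1, 2 block(s) of size 2.
In nonincreasing order the block sizes are [2, 2, 1].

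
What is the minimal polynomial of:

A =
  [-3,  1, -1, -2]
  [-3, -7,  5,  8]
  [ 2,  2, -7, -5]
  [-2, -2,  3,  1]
x^3 + 12*x^2 + 48*x + 64

The characteristic polynomial is χ_A(x) = (x + 4)^4, so the eigenvalues are known. The minimal polynomial is
  m_A(x) = Π_λ (x − λ)^{k_λ}
where k_λ is the size of the *largest* Jordan block for λ (equivalently, the smallest k with (A − λI)^k v = 0 for every generalised eigenvector v of λ).

  λ = -4: largest Jordan block has size 3, contributing (x + 4)^3

So m_A(x) = (x + 4)^3 = x^3 + 12*x^2 + 48*x + 64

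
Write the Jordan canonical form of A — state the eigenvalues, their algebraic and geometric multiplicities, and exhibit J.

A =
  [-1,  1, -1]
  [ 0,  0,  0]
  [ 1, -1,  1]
J_2(0) ⊕ J_1(0)

The characteristic polynomial is
  det(x·I − A) = x^3

Eigenvalues and multiplicities (the geometric multiplicity of λ is n − rank(A − λI), which equals the number of Jordan blocks for λ):
  λ = 0: algebraic multiplicity = 3, geometric multiplicity = 2

Determining the block sizes for each eigenvalue:
  λ = 0: 2 blocks summing to 3 forces exactly one block of size 2 and the rest size 1 → block sizes [2, 1]

Assembling the blocks gives a Jordan form
J =
  [0, 1, 0]
  [0, 0, 0]
  [0, 0, 0]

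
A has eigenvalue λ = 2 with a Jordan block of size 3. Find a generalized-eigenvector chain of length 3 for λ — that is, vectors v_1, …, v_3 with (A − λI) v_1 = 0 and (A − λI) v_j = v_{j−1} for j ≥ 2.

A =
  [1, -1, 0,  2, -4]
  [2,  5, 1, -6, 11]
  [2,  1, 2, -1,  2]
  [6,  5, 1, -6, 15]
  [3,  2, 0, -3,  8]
A Jordan chain for λ = 2 of length 3:
v_1 = (-1, 3, 0, 3, 1)ᵀ
v_2 = (-1, 2, 2, 6, 3)ᵀ
v_3 = (1, 0, 0, 0, 0)ᵀ

Let N = A − (2)·I. We want v_3 with N^3 v_3 = 0 but N^2 v_3 ≠ 0; then v_{j-1} := N · v_j for j = 3, …, 2.

Pick v_3 = (1, 0, 0, 0, 0)ᵀ.
Then v_2 = N · v_3 = (-1, 2, 2, 6, 3)ᵀ.
Then v_1 = N · v_2 = (-1, 3, 0, 3, 1)ᵀ.

Sanity check: (A − (2)·I) v_1 = (0, 0, 0, 0, 0)ᵀ = 0. ✓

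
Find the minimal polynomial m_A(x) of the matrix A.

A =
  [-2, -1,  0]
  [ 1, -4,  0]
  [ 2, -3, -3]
x^3 + 9*x^2 + 27*x + 27

The characteristic polynomial is χ_A(x) = (x + 3)^3, so the eigenvalues are known. The minimal polynomial is
  m_A(x) = Π_λ (x − λ)^{k_λ}
where k_λ is the size of the *largest* Jordan block for λ (equivalently, the smallest k with (A − λI)^k v = 0 for every generalised eigenvector v of λ).

  λ = -3: largest Jordan block has size 3, contributing (x + 3)^3

So m_A(x) = (x + 3)^3 = x^3 + 9*x^2 + 27*x + 27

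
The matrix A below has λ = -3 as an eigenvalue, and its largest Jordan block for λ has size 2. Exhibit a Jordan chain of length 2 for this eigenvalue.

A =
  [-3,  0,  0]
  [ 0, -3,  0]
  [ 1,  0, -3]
A Jordan chain for λ = -3 of length 2:
v_1 = (0, 0, 1)ᵀ
v_2 = (1, 0, 0)ᵀ

Let N = A − (-3)·I. We want v_2 with N^2 v_2 = 0 but N^1 v_2 ≠ 0; then v_{j-1} := N · v_j for j = 2, …, 2.

Pick v_2 = (1, 0, 0)ᵀ.
Then v_1 = N · v_2 = (0, 0, 1)ᵀ.

Sanity check: (A − (-3)·I) v_1 = (0, 0, 0)ᵀ = 0. ✓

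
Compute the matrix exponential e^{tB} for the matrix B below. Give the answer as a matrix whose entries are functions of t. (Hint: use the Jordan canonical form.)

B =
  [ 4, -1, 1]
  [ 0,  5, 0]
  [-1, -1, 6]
e^{tB} =
  [-t*exp(5*t) + exp(5*t), -t*exp(5*t), t*exp(5*t)]
  [0, exp(5*t), 0]
  [-t*exp(5*t), -t*exp(5*t), t*exp(5*t) + exp(5*t)]

Strategy: write B = P · J · P⁻¹ where J is a Jordan canonical form, so e^{tB} = P · e^{tJ} · P⁻¹, and e^{tJ} can be computed block-by-block.

B has Jordan form
J =
  [5, 1, 0]
  [0, 5, 0]
  [0, 0, 5]
(up to reordering of blocks).

Per-block formulas:
  For a 2×2 Jordan block J_2(5): exp(t · J_2(5)) = e^(5t)·(I + t·N), where N is the 2×2 nilpotent shift.
  For a 1×1 block at λ = 5: exp(t · [5]) = [e^(5t)].

After assembling e^{tJ} and conjugating by P, we get:

e^{tB} =
  [-t*exp(5*t) + exp(5*t), -t*exp(5*t), t*exp(5*t)]
  [0, exp(5*t), 0]
  [-t*exp(5*t), -t*exp(5*t), t*exp(5*t) + exp(5*t)]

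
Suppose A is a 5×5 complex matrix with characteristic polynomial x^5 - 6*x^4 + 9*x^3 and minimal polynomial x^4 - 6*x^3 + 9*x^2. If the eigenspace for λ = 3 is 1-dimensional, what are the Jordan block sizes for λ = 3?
Block sizes for λ = 3: [2]

Step 1 — from the characteristic polynomial, algebraic multiplicity of λ = 3 is 2. From dim ker(A − (3)·I) = 1, there are exactly 1 Jordan blocks for λ = 3.
Step 2 — from the minimal polynomial, the factor (x − 3)^2 tells us the largest block for λ = 3 has size 2.
Step 3 — with total size 2, 1 blocks, and largest block 2, the block sizes (in nonincreasing order) are [2].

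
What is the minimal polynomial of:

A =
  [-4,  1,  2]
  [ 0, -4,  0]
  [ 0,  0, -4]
x^2 + 8*x + 16

The characteristic polynomial is χ_A(x) = (x + 4)^3, so the eigenvalues are known. The minimal polynomial is
  m_A(x) = Π_λ (x − λ)^{k_λ}
where k_λ is the size of the *largest* Jordan block for λ (equivalently, the smallest k with (A − λI)^k v = 0 for every generalised eigenvector v of λ).

  λ = -4: largest Jordan block has size 2, contributing (x + 4)^2

So m_A(x) = (x + 4)^2 = x^2 + 8*x + 16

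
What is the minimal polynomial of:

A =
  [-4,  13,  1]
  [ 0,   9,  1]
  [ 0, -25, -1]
x^3 - 4*x^2 - 16*x + 64

The characteristic polynomial is χ_A(x) = (x - 4)^2*(x + 4), so the eigenvalues are known. The minimal polynomial is
  m_A(x) = Π_λ (x − λ)^{k_λ}
where k_λ is the size of the *largest* Jordan block for λ (equivalently, the smallest k with (A − λI)^k v = 0 for every generalised eigenvector v of λ).

  λ = -4: largest Jordan block has size 1, contributing (x + 4)
  λ = 4: largest Jordan block has size 2, contributing (x − 4)^2

So m_A(x) = (x - 4)^2*(x + 4) = x^3 - 4*x^2 - 16*x + 64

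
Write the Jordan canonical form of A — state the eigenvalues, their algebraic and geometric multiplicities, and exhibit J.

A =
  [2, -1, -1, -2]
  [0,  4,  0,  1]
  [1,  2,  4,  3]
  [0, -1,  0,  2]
J_2(3) ⊕ J_2(3)

The characteristic polynomial is
  det(x·I − A) = x^4 - 12*x^3 + 54*x^2 - 108*x + 81 = (x - 3)^4

Eigenvalues and multiplicities (the geometric multiplicity of λ is n − rank(A − λI), which equals the number of Jordan blocks for λ):
  λ = 3: algebraic multiplicity = 4, geometric multiplicity = 2

Determining the block sizes for each eigenvalue:
  λ = 3: with am = 4 and gm = 2, the partition is not yet determined (e.g. several partitions of 4 into 2 parts exist). Let N = A − (3)·I. Computing rank(N^1) = 2, rank(N^2) = 0; the number of blocks of size ≥ j is rank(N^{j−1}) − rank(N^j), giving [2, 2]. So we have 2 block(s) of size 2 → block sizes [2, 2]

Assembling the blocks gives a Jordan form
J =
  [3, 1, 0, 0]
  [0, 3, 0, 0]
  [0, 0, 3, 1]
  [0, 0, 0, 3]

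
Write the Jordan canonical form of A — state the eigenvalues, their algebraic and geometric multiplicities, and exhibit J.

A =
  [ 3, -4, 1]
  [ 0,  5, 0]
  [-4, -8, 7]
J_2(5) ⊕ J_1(5)

The characteristic polynomial is
  det(x·I − A) = x^3 - 15*x^2 + 75*x - 125 = (x - 5)^3

Eigenvalues and multiplicities (the geometric multiplicity of λ is n − rank(A − λI), which equals the number of Jordan blocks for λ):
  λ = 5: algebraic multiplicity = 3, geometric multiplicity = 2

Determining the block sizes for each eigenvalue:
  λ = 5: 2 blocks summing to 3 forces exactly one block of size 2 and the rest size 1 → block sizes [2, 1]

Assembling the blocks gives a Jordan form
J =
  [5, 1, 0]
  [0, 5, 0]
  [0, 0, 5]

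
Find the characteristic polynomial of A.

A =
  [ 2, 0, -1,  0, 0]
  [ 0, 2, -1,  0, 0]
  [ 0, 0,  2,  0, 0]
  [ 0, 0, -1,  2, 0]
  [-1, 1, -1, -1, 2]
x^5 - 10*x^4 + 40*x^3 - 80*x^2 + 80*x - 32

Expanding det(x·I − A) (e.g. by cofactor expansion or by noting that A is similar to its Jordan form J, which has the same characteristic polynomial as A) gives
  χ_A(x) = x^5 - 10*x^4 + 40*x^3 - 80*x^2 + 80*x - 32
which factors as (x - 2)^5. The eigenvalues (with algebraic multiplicities) are λ = 2 with multiplicity 5.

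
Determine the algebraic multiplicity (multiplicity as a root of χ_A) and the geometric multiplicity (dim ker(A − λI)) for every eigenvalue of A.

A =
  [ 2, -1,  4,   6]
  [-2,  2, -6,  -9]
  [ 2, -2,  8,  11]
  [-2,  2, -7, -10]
λ = 0: alg = 2, geom = 1; λ = 1: alg = 2, geom = 1

Step 1 — factor the characteristic polynomial to read off the algebraic multiplicities:
  χ_A(x) = x^2*(x - 1)^2

Step 2 — compute geometric multiplicities via the rank-nullity identity g(λ) = n − rank(A − λI):
  rank(A − (0)·I) = 3, so dim ker(A − (0)·I) = n − 3 = 1
  rank(A − (1)·I) = 3, so dim ker(A − (1)·I) = n − 3 = 1

Summary:
  λ = 0: algebraic multiplicity = 2, geometric multiplicity = 1
  λ = 1: algebraic multiplicity = 2, geometric multiplicity = 1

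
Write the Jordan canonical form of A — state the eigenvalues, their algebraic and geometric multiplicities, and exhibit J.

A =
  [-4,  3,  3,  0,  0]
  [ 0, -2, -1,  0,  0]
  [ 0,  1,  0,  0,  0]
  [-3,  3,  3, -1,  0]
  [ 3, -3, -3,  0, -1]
J_1(-4) ⊕ J_2(-1) ⊕ J_1(-1) ⊕ J_1(-1)

The characteristic polynomial is
  det(x·I − A) = x^5 + 8*x^4 + 22*x^3 + 28*x^2 + 17*x + 4 = (x + 1)^4*(x + 4)

Eigenvalues and multiplicities (the geometric multiplicity of λ is n − rank(A − λI), which equals the number of Jordan blocks for λ):
  λ = -4: algebraic multiplicity = 1, geometric multiplicity = 1
  λ = -1: algebraic multiplicity = 4, geometric multiplicity = 3

Determining the block sizes for each eigenvalue:
  λ = -4: one block (gm = 1), so the single block has size am = 1 → block sizes [1]
  λ = -1: 3 blocks summing to 4 forces exactly one block of size 2 and the rest size 1 → block sizes [2, 1, 1]

Assembling the blocks gives a Jordan form
J =
  [-4,  0,  0,  0,  0]
  [ 0, -1,  1,  0,  0]
  [ 0,  0, -1,  0,  0]
  [ 0,  0,  0, -1,  0]
  [ 0,  0,  0,  0, -1]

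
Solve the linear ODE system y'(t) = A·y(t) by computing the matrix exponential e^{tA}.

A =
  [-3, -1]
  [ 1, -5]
e^{tA} =
  [t*exp(-4*t) + exp(-4*t), -t*exp(-4*t)]
  [t*exp(-4*t), -t*exp(-4*t) + exp(-4*t)]

Strategy: write A = P · J · P⁻¹ where J is a Jordan canonical form, so e^{tA} = P · e^{tJ} · P⁻¹, and e^{tJ} can be computed block-by-block.

A has Jordan form
J =
  [-4,  1]
  [ 0, -4]
(up to reordering of blocks).

Per-block formulas:
  For a 2×2 Jordan block J_2(-4): exp(t · J_2(-4)) = e^(-4t)·(I + t·N), where N is the 2×2 nilpotent shift.

After assembling e^{tJ} and conjugating by P, we get:

e^{tA} =
  [t*exp(-4*t) + exp(-4*t), -t*exp(-4*t)]
  [t*exp(-4*t), -t*exp(-4*t) + exp(-4*t)]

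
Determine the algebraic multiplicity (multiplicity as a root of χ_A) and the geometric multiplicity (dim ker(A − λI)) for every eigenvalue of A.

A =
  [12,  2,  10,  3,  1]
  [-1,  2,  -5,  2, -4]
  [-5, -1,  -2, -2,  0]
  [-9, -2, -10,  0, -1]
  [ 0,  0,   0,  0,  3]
λ = 3: alg = 5, geom = 3

Step 1 — factor the characteristic polynomial to read off the algebraic multiplicities:
  χ_A(x) = (x - 3)^5

Step 2 — compute geometric multiplicities via the rank-nullity identity g(λ) = n − rank(A − λI):
  rank(A − (3)·I) = 2, so dim ker(A − (3)·I) = n − 2 = 3

Summary:
  λ = 3: algebraic multiplicity = 5, geometric multiplicity = 3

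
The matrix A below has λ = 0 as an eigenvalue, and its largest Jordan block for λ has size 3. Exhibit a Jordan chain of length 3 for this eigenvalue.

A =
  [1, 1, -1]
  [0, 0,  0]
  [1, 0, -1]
A Jordan chain for λ = 0 of length 3:
v_1 = (1, 0, 1)ᵀ
v_2 = (1, 0, 0)ᵀ
v_3 = (0, 1, 0)ᵀ

Let N = A − (0)·I. We want v_3 with N^3 v_3 = 0 but N^2 v_3 ≠ 0; then v_{j-1} := N · v_j for j = 3, …, 2.

Pick v_3 = (0, 1, 0)ᵀ.
Then v_2 = N · v_3 = (1, 0, 0)ᵀ.
Then v_1 = N · v_2 = (1, 0, 1)ᵀ.

Sanity check: (A − (0)·I) v_1 = (0, 0, 0)ᵀ = 0. ✓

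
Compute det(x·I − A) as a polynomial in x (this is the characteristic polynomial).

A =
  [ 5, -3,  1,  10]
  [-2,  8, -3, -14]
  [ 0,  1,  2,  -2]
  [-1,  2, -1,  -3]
x^4 - 12*x^3 + 54*x^2 - 108*x + 81

Expanding det(x·I − A) (e.g. by cofactor expansion or by noting that A is similar to its Jordan form J, which has the same characteristic polynomial as A) gives
  χ_A(x) = x^4 - 12*x^3 + 54*x^2 - 108*x + 81
which factors as (x - 3)^4. The eigenvalues (with algebraic multiplicities) are λ = 3 with multiplicity 4.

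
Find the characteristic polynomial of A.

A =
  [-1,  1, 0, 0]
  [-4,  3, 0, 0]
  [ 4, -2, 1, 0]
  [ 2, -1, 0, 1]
x^4 - 4*x^3 + 6*x^2 - 4*x + 1

Expanding det(x·I − A) (e.g. by cofactor expansion or by noting that A is similar to its Jordan form J, which has the same characteristic polynomial as A) gives
  χ_A(x) = x^4 - 4*x^3 + 6*x^2 - 4*x + 1
which factors as (x - 1)^4. The eigenvalues (with algebraic multiplicities) are λ = 1 with multiplicity 4.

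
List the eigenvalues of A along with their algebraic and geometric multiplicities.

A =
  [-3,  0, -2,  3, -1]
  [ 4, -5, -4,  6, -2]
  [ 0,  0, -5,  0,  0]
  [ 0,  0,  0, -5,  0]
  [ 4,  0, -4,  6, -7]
λ = -5: alg = 5, geom = 4

Step 1 — factor the characteristic polynomial to read off the algebraic multiplicities:
  χ_A(x) = (x + 5)^5

Step 2 — compute geometric multiplicities via the rank-nullity identity g(λ) = n − rank(A − λI):
  rank(A − (-5)·I) = 1, so dim ker(A − (-5)·I) = n − 1 = 4

Summary:
  λ = -5: algebraic multiplicity = 5, geometric multiplicity = 4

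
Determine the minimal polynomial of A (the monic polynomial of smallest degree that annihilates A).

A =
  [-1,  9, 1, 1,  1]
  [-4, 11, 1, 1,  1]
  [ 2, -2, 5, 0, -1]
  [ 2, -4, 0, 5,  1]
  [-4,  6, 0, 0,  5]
x^3 - 15*x^2 + 75*x - 125

The characteristic polynomial is χ_A(x) = (x - 5)^5, so the eigenvalues are known. The minimal polynomial is
  m_A(x) = Π_λ (x − λ)^{k_λ}
where k_λ is the size of the *largest* Jordan block for λ (equivalently, the smallest k with (A − λI)^k v = 0 for every generalised eigenvector v of λ).

  λ = 5: largest Jordan block has size 3, contributing (x − 5)^3

So m_A(x) = (x - 5)^3 = x^3 - 15*x^2 + 75*x - 125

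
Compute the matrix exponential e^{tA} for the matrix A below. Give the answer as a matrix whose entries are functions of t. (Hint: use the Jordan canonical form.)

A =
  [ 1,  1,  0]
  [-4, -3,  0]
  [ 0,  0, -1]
e^{tA} =
  [2*t*exp(-t) + exp(-t), t*exp(-t), 0]
  [-4*t*exp(-t), -2*t*exp(-t) + exp(-t), 0]
  [0, 0, exp(-t)]

Strategy: write A = P · J · P⁻¹ where J is a Jordan canonical form, so e^{tA} = P · e^{tJ} · P⁻¹, and e^{tJ} can be computed block-by-block.

A has Jordan form
J =
  [-1,  1,  0]
  [ 0, -1,  0]
  [ 0,  0, -1]
(up to reordering of blocks).

Per-block formulas:
  For a 1×1 block at λ = -1: exp(t · [-1]) = [e^(-1t)].
  For a 2×2 Jordan block J_2(-1): exp(t · J_2(-1)) = e^(-1t)·(I + t·N), where N is the 2×2 nilpotent shift.

After assembling e^{tJ} and conjugating by P, we get:

e^{tA} =
  [2*t*exp(-t) + exp(-t), t*exp(-t), 0]
  [-4*t*exp(-t), -2*t*exp(-t) + exp(-t), 0]
  [0, 0, exp(-t)]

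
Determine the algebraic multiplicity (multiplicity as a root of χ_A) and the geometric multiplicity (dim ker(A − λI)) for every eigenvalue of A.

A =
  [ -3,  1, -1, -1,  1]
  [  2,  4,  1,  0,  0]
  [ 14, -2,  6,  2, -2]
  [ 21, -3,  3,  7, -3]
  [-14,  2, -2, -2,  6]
λ = 4: alg = 5, geom = 3

Step 1 — factor the characteristic polynomial to read off the algebraic multiplicities:
  χ_A(x) = (x - 4)^5

Step 2 — compute geometric multiplicities via the rank-nullity identity g(λ) = n − rank(A − λI):
  rank(A − (4)·I) = 2, so dim ker(A − (4)·I) = n − 2 = 3

Summary:
  λ = 4: algebraic multiplicity = 5, geometric multiplicity = 3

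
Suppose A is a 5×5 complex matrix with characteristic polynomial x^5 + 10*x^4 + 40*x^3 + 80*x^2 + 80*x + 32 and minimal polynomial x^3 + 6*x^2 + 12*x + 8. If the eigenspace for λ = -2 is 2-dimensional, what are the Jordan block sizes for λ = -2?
Block sizes for λ = -2: [3, 2]

Step 1 — from the characteristic polynomial, algebraic multiplicity of λ = -2 is 5. From dim ker(A − (-2)·I) = 2, there are exactly 2 Jordan blocks for λ = -2.
Step 2 — from the minimal polynomial, the factor (x + 2)^3 tells us the largest block for λ = -2 has size 3.
Step 3 — with total size 5, 2 blocks, and largest block 3, the block sizes (in nonincreasing order) are [3, 2].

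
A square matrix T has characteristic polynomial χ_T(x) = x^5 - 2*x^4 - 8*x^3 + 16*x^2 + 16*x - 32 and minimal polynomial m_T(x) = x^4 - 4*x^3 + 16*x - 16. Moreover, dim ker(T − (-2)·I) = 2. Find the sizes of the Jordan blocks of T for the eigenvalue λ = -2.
Block sizes for λ = -2: [1, 1]

Step 1 — from the characteristic polynomial, algebraic multiplicity of λ = -2 is 2. From dim ker(T − (-2)·I) = 2, there are exactly 2 Jordan blocks for λ = -2.
Step 2 — from the minimal polynomial, the factor (x + 2) tells us the largest block for λ = -2 has size 1.
Step 3 — with total size 2, 2 blocks, and largest block 1, the block sizes (in nonincreasing order) are [1, 1].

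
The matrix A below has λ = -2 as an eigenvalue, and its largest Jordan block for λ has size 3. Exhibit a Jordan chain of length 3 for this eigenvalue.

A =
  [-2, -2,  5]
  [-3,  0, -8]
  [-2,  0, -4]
A Jordan chain for λ = -2 of length 3:
v_1 = (-4, 10, 4)ᵀ
v_2 = (0, -3, -2)ᵀ
v_3 = (1, 0, 0)ᵀ

Let N = A − (-2)·I. We want v_3 with N^3 v_3 = 0 but N^2 v_3 ≠ 0; then v_{j-1} := N · v_j for j = 3, …, 2.

Pick v_3 = (1, 0, 0)ᵀ.
Then v_2 = N · v_3 = (0, -3, -2)ᵀ.
Then v_1 = N · v_2 = (-4, 10, 4)ᵀ.

Sanity check: (A − (-2)·I) v_1 = (0, 0, 0)ᵀ = 0. ✓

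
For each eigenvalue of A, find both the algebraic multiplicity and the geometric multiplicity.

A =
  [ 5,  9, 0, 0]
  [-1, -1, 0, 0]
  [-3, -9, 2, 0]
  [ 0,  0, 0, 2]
λ = 2: alg = 4, geom = 3

Step 1 — factor the characteristic polynomial to read off the algebraic multiplicities:
  χ_A(x) = (x - 2)^4

Step 2 — compute geometric multiplicities via the rank-nullity identity g(λ) = n − rank(A − λI):
  rank(A − (2)·I) = 1, so dim ker(A − (2)·I) = n − 1 = 3

Summary:
  λ = 2: algebraic multiplicity = 4, geometric multiplicity = 3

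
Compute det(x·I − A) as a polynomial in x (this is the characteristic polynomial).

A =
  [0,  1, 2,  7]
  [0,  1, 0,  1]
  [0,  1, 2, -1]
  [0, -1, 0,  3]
x^4 - 6*x^3 + 12*x^2 - 8*x

Expanding det(x·I − A) (e.g. by cofactor expansion or by noting that A is similar to its Jordan form J, which has the same characteristic polynomial as A) gives
  χ_A(x) = x^4 - 6*x^3 + 12*x^2 - 8*x
which factors as x*(x - 2)^3. The eigenvalues (with algebraic multiplicities) are λ = 0 with multiplicity 1, λ = 2 with multiplicity 3.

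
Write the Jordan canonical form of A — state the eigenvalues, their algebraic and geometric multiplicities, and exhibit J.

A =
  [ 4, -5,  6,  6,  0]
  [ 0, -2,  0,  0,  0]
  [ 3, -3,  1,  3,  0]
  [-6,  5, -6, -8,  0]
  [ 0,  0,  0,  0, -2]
J_2(-2) ⊕ J_1(-2) ⊕ J_1(-2) ⊕ J_1(1)

The characteristic polynomial is
  det(x·I − A) = x^5 + 7*x^4 + 16*x^3 + 8*x^2 - 16*x - 16 = (x - 1)*(x + 2)^4

Eigenvalues and multiplicities (the geometric multiplicity of λ is n − rank(A − λI), which equals the number of Jordan blocks for λ):
  λ = -2: algebraic multiplicity = 4, geometric multiplicity = 3
  λ = 1: algebraic multiplicity = 1, geometric multiplicity = 1

Determining the block sizes for each eigenvalue:
  λ = -2: 3 blocks summing to 4 forces exactly one block of size 2 and the rest size 1 → block sizes [2, 1, 1]
  λ = 1: one block (gm = 1), so the single block has size am = 1 → block sizes [1]

Assembling the blocks gives a Jordan form
J =
  [-2,  1,  0,  0, 0]
  [ 0, -2,  0,  0, 0]
  [ 0,  0, -2,  0, 0]
  [ 0,  0,  0, -2, 0]
  [ 0,  0,  0,  0, 1]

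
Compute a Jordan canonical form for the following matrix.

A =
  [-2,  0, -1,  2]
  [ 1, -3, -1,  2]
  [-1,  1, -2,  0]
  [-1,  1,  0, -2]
J_1(-3) ⊕ J_2(-2) ⊕ J_1(-2)

The characteristic polynomial is
  det(x·I − A) = x^4 + 9*x^3 + 30*x^2 + 44*x + 24 = (x + 2)^3*(x + 3)

Eigenvalues and multiplicities (the geometric multiplicity of λ is n − rank(A − λI), which equals the number of Jordan blocks for λ):
  λ = -3: algebraic multiplicity = 1, geometric multiplicity = 1
  λ = -2: algebraic multiplicity = 3, geometric multiplicity = 2

Determining the block sizes for each eigenvalue:
  λ = -3: one block (gm = 1), so the single block has size am = 1 → block sizes [1]
  λ = -2: 2 blocks summing to 3 forces exactly one block of size 2 and the rest size 1 → block sizes [2, 1]

Assembling the blocks gives a Jordan form
J =
  [-3,  0,  0,  0]
  [ 0, -2,  1,  0]
  [ 0,  0, -2,  0]
  [ 0,  0,  0, -2]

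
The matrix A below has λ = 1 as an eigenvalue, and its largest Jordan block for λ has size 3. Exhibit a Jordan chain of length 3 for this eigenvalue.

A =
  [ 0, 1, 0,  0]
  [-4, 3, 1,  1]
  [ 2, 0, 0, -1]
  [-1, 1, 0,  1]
A Jordan chain for λ = 1 of length 3:
v_1 = (-3, -3, -3, -3)ᵀ
v_2 = (-1, -4, 2, -1)ᵀ
v_3 = (1, 0, 0, 0)ᵀ

Let N = A − (1)·I. We want v_3 with N^3 v_3 = 0 but N^2 v_3 ≠ 0; then v_{j-1} := N · v_j for j = 3, …, 2.

Pick v_3 = (1, 0, 0, 0)ᵀ.
Then v_2 = N · v_3 = (-1, -4, 2, -1)ᵀ.
Then v_1 = N · v_2 = (-3, -3, -3, -3)ᵀ.

Sanity check: (A − (1)·I) v_1 = (0, 0, 0, 0)ᵀ = 0. ✓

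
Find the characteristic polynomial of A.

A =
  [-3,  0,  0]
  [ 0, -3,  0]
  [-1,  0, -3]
x^3 + 9*x^2 + 27*x + 27

Expanding det(x·I − A) (e.g. by cofactor expansion or by noting that A is similar to its Jordan form J, which has the same characteristic polynomial as A) gives
  χ_A(x) = x^3 + 9*x^2 + 27*x + 27
which factors as (x + 3)^3. The eigenvalues (with algebraic multiplicities) are λ = -3 with multiplicity 3.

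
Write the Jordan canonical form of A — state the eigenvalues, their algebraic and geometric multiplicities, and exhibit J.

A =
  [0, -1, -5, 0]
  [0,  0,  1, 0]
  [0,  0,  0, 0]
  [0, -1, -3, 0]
J_3(0) ⊕ J_1(0)

The characteristic polynomial is
  det(x·I − A) = x^4

Eigenvalues and multiplicities (the geometric multiplicity of λ is n − rank(A − λI), which equals the number of Jordan blocks for λ):
  λ = 0: algebraic multiplicity = 4, geometric multiplicity = 2

Determining the block sizes for each eigenvalue:
  λ = 0: with am = 4 and gm = 2, the partition is not yet determined (e.g. several partitions of 4 into 2 parts exist). Let N = A − (0)·I. Computing rank(N^1) = 2, rank(N^2) = 1, rank(N^3) = 0; the number of blocks of size ≥ j is rank(N^{j−1}) − rank(N^j), giving [2, 1, 1]. So we have 1 block(s) of size 3, 1 block(s) of size 1 → block sizes [3, 1]

Assembling the blocks gives a Jordan form
J =
  [0, 1, 0, 0]
  [0, 0, 1, 0]
  [0, 0, 0, 0]
  [0, 0, 0, 0]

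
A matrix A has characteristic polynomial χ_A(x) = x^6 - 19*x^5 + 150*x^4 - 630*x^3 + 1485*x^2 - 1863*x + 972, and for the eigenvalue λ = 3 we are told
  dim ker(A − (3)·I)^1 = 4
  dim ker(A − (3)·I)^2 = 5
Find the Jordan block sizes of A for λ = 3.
Block sizes for λ = 3: [2, 1, 1, 1]

From the dimensions of kernels of powers, the number of Jordan blocks of size at least j is d_j − d_{j−1} where d_j = dim ker(N^j) (with d_0 = 0). Computing the differences gives [4, 1].
The number of blocks of size exactly k is (#blocks of size ≥ k) − (#blocks of size ≥ k + 1), so the partition is: 3 block(s) of size 1, 1 block(s) of size 2.
In nonincreasing order the block sizes are [2, 1, 1, 1].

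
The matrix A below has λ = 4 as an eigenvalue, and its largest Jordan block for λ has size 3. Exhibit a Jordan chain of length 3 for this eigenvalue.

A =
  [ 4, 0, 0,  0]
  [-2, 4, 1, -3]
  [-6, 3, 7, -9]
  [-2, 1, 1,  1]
A Jordan chain for λ = 4 of length 3:
v_1 = (0, 0, -6, -2)ᵀ
v_2 = (0, -2, -6, -2)ᵀ
v_3 = (1, 0, 0, 0)ᵀ

Let N = A − (4)·I. We want v_3 with N^3 v_3 = 0 but N^2 v_3 ≠ 0; then v_{j-1} := N · v_j for j = 3, …, 2.

Pick v_3 = (1, 0, 0, 0)ᵀ.
Then v_2 = N · v_3 = (0, -2, -6, -2)ᵀ.
Then v_1 = N · v_2 = (0, 0, -6, -2)ᵀ.

Sanity check: (A − (4)·I) v_1 = (0, 0, 0, 0)ᵀ = 0. ✓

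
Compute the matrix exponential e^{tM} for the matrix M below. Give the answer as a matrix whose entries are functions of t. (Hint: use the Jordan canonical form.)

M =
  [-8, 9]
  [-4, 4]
e^{tM} =
  [-6*t*exp(-2*t) + exp(-2*t), 9*t*exp(-2*t)]
  [-4*t*exp(-2*t), 6*t*exp(-2*t) + exp(-2*t)]

Strategy: write M = P · J · P⁻¹ where J is a Jordan canonical form, so e^{tM} = P · e^{tJ} · P⁻¹, and e^{tJ} can be computed block-by-block.

M has Jordan form
J =
  [-2,  1]
  [ 0, -2]
(up to reordering of blocks).

Per-block formulas:
  For a 2×2 Jordan block J_2(-2): exp(t · J_2(-2)) = e^(-2t)·(I + t·N), where N is the 2×2 nilpotent shift.

After assembling e^{tJ} and conjugating by P, we get:

e^{tM} =
  [-6*t*exp(-2*t) + exp(-2*t), 9*t*exp(-2*t)]
  [-4*t*exp(-2*t), 6*t*exp(-2*t) + exp(-2*t)]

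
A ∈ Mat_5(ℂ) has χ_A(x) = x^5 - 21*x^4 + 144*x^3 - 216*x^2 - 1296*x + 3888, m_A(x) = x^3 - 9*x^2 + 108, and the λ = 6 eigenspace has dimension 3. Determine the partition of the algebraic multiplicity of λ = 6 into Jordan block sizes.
Block sizes for λ = 6: [2, 1, 1]

Step 1 — from the characteristic polynomial, algebraic multiplicity of λ = 6 is 4. From dim ker(A − (6)·I) = 3, there are exactly 3 Jordan blocks for λ = 6.
Step 2 — from the minimal polynomial, the factor (x − 6)^2 tells us the largest block for λ = 6 has size 2.
Step 3 — with total size 4, 3 blocks, and largest block 2, the block sizes (in nonincreasing order) are [2, 1, 1].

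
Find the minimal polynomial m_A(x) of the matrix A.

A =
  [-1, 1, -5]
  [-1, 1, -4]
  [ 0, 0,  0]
x^3

The characteristic polynomial is χ_A(x) = x^3, so the eigenvalues are known. The minimal polynomial is
  m_A(x) = Π_λ (x − λ)^{k_λ}
where k_λ is the size of the *largest* Jordan block for λ (equivalently, the smallest k with (A − λI)^k v = 0 for every generalised eigenvector v of λ).

  λ = 0: largest Jordan block has size 3, contributing (x − 0)^3

So m_A(x) = x^3 = x^3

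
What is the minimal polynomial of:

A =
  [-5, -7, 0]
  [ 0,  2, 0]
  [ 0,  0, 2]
x^2 + 3*x - 10

The characteristic polynomial is χ_A(x) = (x - 2)^2*(x + 5), so the eigenvalues are known. The minimal polynomial is
  m_A(x) = Π_λ (x − λ)^{k_λ}
where k_λ is the size of the *largest* Jordan block for λ (equivalently, the smallest k with (A − λI)^k v = 0 for every generalised eigenvector v of λ).

  λ = -5: largest Jordan block has size 1, contributing (x + 5)
  λ = 2: largest Jordan block has size 1, contributing (x − 2)

So m_A(x) = (x - 2)*(x + 5) = x^2 + 3*x - 10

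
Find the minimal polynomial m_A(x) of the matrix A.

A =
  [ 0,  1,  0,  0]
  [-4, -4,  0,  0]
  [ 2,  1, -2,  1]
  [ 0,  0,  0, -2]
x^2 + 4*x + 4

The characteristic polynomial is χ_A(x) = (x + 2)^4, so the eigenvalues are known. The minimal polynomial is
  m_A(x) = Π_λ (x − λ)^{k_λ}
where k_λ is the size of the *largest* Jordan block for λ (equivalently, the smallest k with (A − λI)^k v = 0 for every generalised eigenvector v of λ).

  λ = -2: largest Jordan block has size 2, contributing (x + 2)^2

So m_A(x) = (x + 2)^2 = x^2 + 4*x + 4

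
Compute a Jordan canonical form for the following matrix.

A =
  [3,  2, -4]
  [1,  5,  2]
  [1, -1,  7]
J_3(5)

The characteristic polynomial is
  det(x·I − A) = x^3 - 15*x^2 + 75*x - 125 = (x - 5)^3

Eigenvalues and multiplicities (the geometric multiplicity of λ is n − rank(A − λI), which equals the number of Jordan blocks for λ):
  λ = 5: algebraic multiplicity = 3, geometric multiplicity = 1

Determining the block sizes for each eigenvalue:
  λ = 5: one block (gm = 1), so the single block has size am = 3 → block sizes [3]

Assembling the blocks gives a Jordan form
J =
  [5, 1, 0]
  [0, 5, 1]
  [0, 0, 5]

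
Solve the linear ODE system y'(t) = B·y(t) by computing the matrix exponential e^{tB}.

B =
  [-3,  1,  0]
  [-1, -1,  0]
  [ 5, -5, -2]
e^{tB} =
  [-t*exp(-2*t) + exp(-2*t), t*exp(-2*t), 0]
  [-t*exp(-2*t), t*exp(-2*t) + exp(-2*t), 0]
  [5*t*exp(-2*t), -5*t*exp(-2*t), exp(-2*t)]

Strategy: write B = P · J · P⁻¹ where J is a Jordan canonical form, so e^{tB} = P · e^{tJ} · P⁻¹, and e^{tJ} can be computed block-by-block.

B has Jordan form
J =
  [-2,  1,  0]
  [ 0, -2,  0]
  [ 0,  0, -2]
(up to reordering of blocks).

Per-block formulas:
  For a 2×2 Jordan block J_2(-2): exp(t · J_2(-2)) = e^(-2t)·(I + t·N), where N is the 2×2 nilpotent shift.
  For a 1×1 block at λ = -2: exp(t · [-2]) = [e^(-2t)].

After assembling e^{tJ} and conjugating by P, we get:

e^{tB} =
  [-t*exp(-2*t) + exp(-2*t), t*exp(-2*t), 0]
  [-t*exp(-2*t), t*exp(-2*t) + exp(-2*t), 0]
  [5*t*exp(-2*t), -5*t*exp(-2*t), exp(-2*t)]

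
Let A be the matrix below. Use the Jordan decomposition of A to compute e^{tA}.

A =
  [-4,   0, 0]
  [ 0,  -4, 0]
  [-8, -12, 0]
e^{tA} =
  [exp(-4*t), 0, 0]
  [0, exp(-4*t), 0]
  [-2 + 2*exp(-4*t), -3 + 3*exp(-4*t), 1]

Strategy: write A = P · J · P⁻¹ where J is a Jordan canonical form, so e^{tA} = P · e^{tJ} · P⁻¹, and e^{tJ} can be computed block-by-block.

A has Jordan form
J =
  [-4,  0, 0]
  [ 0, -4, 0]
  [ 0,  0, 0]
(up to reordering of blocks).

Per-block formulas:
  For a 1×1 block at λ = -4: exp(t · [-4]) = [e^(-4t)].
  For a 1×1 block at λ = 0: exp(t · [0]) = [e^(0t)].

After assembling e^{tJ} and conjugating by P, we get:

e^{tA} =
  [exp(-4*t), 0, 0]
  [0, exp(-4*t), 0]
  [-2 + 2*exp(-4*t), -3 + 3*exp(-4*t), 1]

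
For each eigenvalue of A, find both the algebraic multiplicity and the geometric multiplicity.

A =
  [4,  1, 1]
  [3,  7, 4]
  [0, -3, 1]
λ = 4: alg = 3, geom = 1

Step 1 — factor the characteristic polynomial to read off the algebraic multiplicities:
  χ_A(x) = (x - 4)^3

Step 2 — compute geometric multiplicities via the rank-nullity identity g(λ) = n − rank(A − λI):
  rank(A − (4)·I) = 2, so dim ker(A − (4)·I) = n − 2 = 1

Summary:
  λ = 4: algebraic multiplicity = 3, geometric multiplicity = 1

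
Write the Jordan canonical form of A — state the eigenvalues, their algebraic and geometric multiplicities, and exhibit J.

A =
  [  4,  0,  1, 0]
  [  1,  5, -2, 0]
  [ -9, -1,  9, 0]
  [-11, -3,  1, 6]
J_3(6) ⊕ J_1(6)

The characteristic polynomial is
  det(x·I − A) = x^4 - 24*x^3 + 216*x^2 - 864*x + 1296 = (x - 6)^4

Eigenvalues and multiplicities (the geometric multiplicity of λ is n − rank(A − λI), which equals the number of Jordan blocks for λ):
  λ = 6: algebraic multiplicity = 4, geometric multiplicity = 2

Determining the block sizes for each eigenvalue:
  λ = 6: with am = 4 and gm = 2, the partition is not yet determined (e.g. several partitions of 4 into 2 parts exist). Let N = A − (6)·I. Computing rank(N^1) = 2, rank(N^2) = 1, rank(N^3) = 0; the number of blocks of size ≥ j is rank(N^{j−1}) − rank(N^j), giving [2, 1, 1]. So we have 1 block(s) of size 3, 1 block(s) of size 1 → block sizes [3, 1]

Assembling the blocks gives a Jordan form
J =
  [6, 1, 0, 0]
  [0, 6, 1, 0]
  [0, 0, 6, 0]
  [0, 0, 0, 6]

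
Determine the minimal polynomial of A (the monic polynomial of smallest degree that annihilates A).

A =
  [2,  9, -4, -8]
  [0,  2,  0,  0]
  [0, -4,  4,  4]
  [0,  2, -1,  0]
x^2 - 4*x + 4

The characteristic polynomial is χ_A(x) = (x - 2)^4, so the eigenvalues are known. The minimal polynomial is
  m_A(x) = Π_λ (x − λ)^{k_λ}
where k_λ is the size of the *largest* Jordan block for λ (equivalently, the smallest k with (A − λI)^k v = 0 for every generalised eigenvector v of λ).

  λ = 2: largest Jordan block has size 2, contributing (x − 2)^2

So m_A(x) = (x - 2)^2 = x^2 - 4*x + 4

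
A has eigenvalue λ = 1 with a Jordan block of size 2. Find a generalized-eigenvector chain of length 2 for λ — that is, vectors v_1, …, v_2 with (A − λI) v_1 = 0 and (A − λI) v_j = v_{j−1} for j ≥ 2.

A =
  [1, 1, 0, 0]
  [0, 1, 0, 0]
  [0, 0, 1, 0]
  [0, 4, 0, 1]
A Jordan chain for λ = 1 of length 2:
v_1 = (1, 0, 0, 4)ᵀ
v_2 = (0, 1, 0, 0)ᵀ

Let N = A − (1)·I. We want v_2 with N^2 v_2 = 0 but N^1 v_2 ≠ 0; then v_{j-1} := N · v_j for j = 2, …, 2.

Pick v_2 = (0, 1, 0, 0)ᵀ.
Then v_1 = N · v_2 = (1, 0, 0, 4)ᵀ.

Sanity check: (A − (1)·I) v_1 = (0, 0, 0, 0)ᵀ = 0. ✓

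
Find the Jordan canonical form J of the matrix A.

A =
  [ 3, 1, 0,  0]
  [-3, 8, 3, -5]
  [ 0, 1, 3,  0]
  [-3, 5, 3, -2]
J_3(3) ⊕ J_1(3)

The characteristic polynomial is
  det(x·I − A) = x^4 - 12*x^3 + 54*x^2 - 108*x + 81 = (x - 3)^4

Eigenvalues and multiplicities (the geometric multiplicity of λ is n − rank(A − λI), which equals the number of Jordan blocks for λ):
  λ = 3: algebraic multiplicity = 4, geometric multiplicity = 2

Determining the block sizes for each eigenvalue:
  λ = 3: with am = 4 and gm = 2, the partition is not yet determined (e.g. several partitions of 4 into 2 parts exist). Let N = A − (3)·I. Computing rank(N^1) = 2, rank(N^2) = 1, rank(N^3) = 0; the number of blocks of size ≥ j is rank(N^{j−1}) − rank(N^j), giving [2, 1, 1]. So we have 1 block(s) of size 3, 1 block(s) of size 1 → block sizes [3, 1]

Assembling the blocks gives a Jordan form
J =
  [3, 1, 0, 0]
  [0, 3, 1, 0]
  [0, 0, 3, 0]
  [0, 0, 0, 3]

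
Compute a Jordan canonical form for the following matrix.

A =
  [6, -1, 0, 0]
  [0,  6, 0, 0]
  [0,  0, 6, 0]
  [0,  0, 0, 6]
J_2(6) ⊕ J_1(6) ⊕ J_1(6)

The characteristic polynomial is
  det(x·I − A) = x^4 - 24*x^3 + 216*x^2 - 864*x + 1296 = (x - 6)^4

Eigenvalues and multiplicities (the geometric multiplicity of λ is n − rank(A − λI), which equals the number of Jordan blocks for λ):
  λ = 6: algebraic multiplicity = 4, geometric multiplicity = 3

Determining the block sizes for each eigenvalue:
  λ = 6: 3 blocks summing to 4 forces exactly one block of size 2 and the rest size 1 → block sizes [2, 1, 1]

Assembling the blocks gives a Jordan form
J =
  [6, 1, 0, 0]
  [0, 6, 0, 0]
  [0, 0, 6, 0]
  [0, 0, 0, 6]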